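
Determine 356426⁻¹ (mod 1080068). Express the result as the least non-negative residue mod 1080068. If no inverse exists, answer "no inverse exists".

no inverse exists

Euclidean algorithm on 1080068, 356426:
1080068 = 3*356426 + 10790
356426 = 33*10790 + 356
10790 = 30*356 + 110
356 = 3*110 + 26
110 = 4*26 + 6
26 = 4*6 + 2
6 = 3*2 + 0
The gcd is 2, not 1, hence no inverse exists.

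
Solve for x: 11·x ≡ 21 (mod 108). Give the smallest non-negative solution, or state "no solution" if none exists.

51

First find gcd(11, 108):
108 = 9·11 + 9
11 = 1·9 + 2
9 = 4·2 + 1
2 = 2·1 + 0
gcd = 1, so a unique solution mod 108 exists.
Back-substitute for the Bézout coefficients:
1 = 9 − 4·2
1 = −4·11 + 5·9
1 = 5·108 − 49·11
So 11·(-49) ≡ 1 (mod 108), giving 11⁻¹ ≡ 59.
x ≡ 11⁻¹·21 ≡ 59·21 ≡ 51 (mod 108).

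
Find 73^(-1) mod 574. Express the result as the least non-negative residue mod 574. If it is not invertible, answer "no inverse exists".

173

gcd(574, 73) by repeated division:
574 = 7·73 + 63
73 = 1·63 + 10
63 = 6·10 + 3
10 = 3·3 + 1
3 = 3·1 + 0
gcd = 1, so the inverse exists. Back-substitute:
1 = 10 − 3·3
1 = −3·63 + 19·10
1 = 19·73 − 22·63
1 = −22·574 + 173·73
So 73·173 ≡ 1 (mod 574).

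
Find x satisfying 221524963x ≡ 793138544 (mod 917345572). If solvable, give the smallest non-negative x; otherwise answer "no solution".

40247908

First find gcd(221524963, 917345572):
917345572 = 4×221524963 + 31245720
221524963 = 7×31245720 + 2804923
31245720 = 11×2804923 + 391567
2804923 = 7×391567 + 63954
391567 = 6×63954 + 7843
63954 = 8×7843 + 1210
7843 = 6×1210 + 583
1210 = 2×583 + 44
583 = 13×44 + 11
44 = 4×11 + 0
gcd = 11 and 11 | 793138544, so solutions exist. Divide through by 11: 20138633x ≡ 72103504 (mod 83395052).
Now find 20138633⁻¹ mod 83395052:
83395052 = 4×20138633 + 2840520
20138633 = 7×2840520 + 254993
2840520 = 11×254993 + 35597
254993 = 7×35597 + 5814
35597 = 6×5814 + 713
5814 = 8×713 + 110
713 = 6×110 + 53
110 = 2×53 + 4
53 = 13×4 + 1
4 = 4×1 + 0
Back-substitute:
1 = 53 − 13·4
1 = −13·110 + 27·53
1 = 27·713 − 175·110
1 = −175·5814 + 1427·713
1 = 1427·35597 − 8737·5814
1 = −8737·254993 + 62586·35597
1 = 62586·2840520 − 697183·254993
1 = −697183·20138633 + 4942867·2840520
1 = 4942867·83395052 − 20468651·20138633
So 20138633·(-20468651) ≡ 1 (mod 83395052), i.e. 20138633⁻¹ ≡ 62926401.
Then x ≡ 62926401·72103504 ≡ 40247908 (mod 83395052); the smallest non-negative solution is x = 40247908.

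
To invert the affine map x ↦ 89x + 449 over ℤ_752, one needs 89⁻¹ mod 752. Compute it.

169

Apply the Euclidean algorithm to 752 and 89:
752 = 8*89 + 40
89 = 2*40 + 9
40 = 4*9 + 4
9 = 2*4 + 1
4 = 4*1 + 0
The gcd is 1. Working backward:
1 = 9 − 2·4
1 = −2·40 + 9·9
1 = 9·89 − 20·40
1 = −20·752 + 169·89
So 89·169 ≡ 1 (mod 752).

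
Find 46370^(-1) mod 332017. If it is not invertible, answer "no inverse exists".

156643

Extended Euclidean algorithm:
332017 = 7*46370 + 7427
46370 = 6*7427 + 1808
7427 = 4*1808 + 195
1808 = 9*195 + 53
195 = 3*53 + 36
53 = 1*36 + 17
36 = 2*17 + 2
17 = 8*2 + 1
2 = 2*1 + 0
The gcd is 1. Working backward:
1 = 17 − 8·2
1 = −8·36 + 17·17
1 = 17·53 − 25·36
1 = −25·195 + 92·53
1 = 92·1808 − 853·195
1 = −853·7427 + 3504·1808
1 = 3504·46370 − 21877·7427
1 = −21877·332017 + 156643·46370
So 46370·156643 ≡ 1 (mod 332017).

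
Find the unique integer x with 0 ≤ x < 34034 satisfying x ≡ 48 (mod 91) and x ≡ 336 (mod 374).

16792

Write x = 48 + 91·k. Then 91·k ≡ 336 − 48 ≡ 288 (mod 374).
Need 91⁻¹ mod 374. Extended Euclid on (374, 91):
374 = 4×91 + 10
91 = 9×10 + 1
10 = 10×1 + 0
Back-substitute:
1 = 91 − 9·10
1 = −9·374 + 37·91
91⁻¹ ≡ 37 (mod 374), so k ≡ 37·288 ≡ 184 (mod 374).
x = 48 + 91·184 = 16792.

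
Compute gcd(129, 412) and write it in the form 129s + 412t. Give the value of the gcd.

1

Euclidean algorithm:
412 = 3*129 + 25
129 = 5*25 + 4
25 = 6*4 + 1
4 = 4*1 + 0
gcd(129, 412) = 1.
Back-substituting:
1 = 25 − 6·4
1 = −6·129 + 31·25
1 = 31·412 − 99·129
So 1 = (31)·412 + (-99)·129.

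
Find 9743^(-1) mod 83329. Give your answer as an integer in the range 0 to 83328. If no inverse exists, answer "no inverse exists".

12333

Run Euclid on (83329, 9743):
83329 = 8×9743 + 5385
9743 = 1×5385 + 4358
5385 = 1×4358 + 1027
4358 = 4×1027 + 250
1027 = 4×250 + 27
250 = 9×27 + 7
27 = 3×7 + 6
7 = 1×6 + 1
6 = 6×1 + 0
Since gcd(9743, 83329) = 1, back-substitute to write 1 as a combination:
1 = 7 − 6
1 = −27 + 4·7
1 = 4·250 − 37·27
1 = −37·1027 + 152·250
1 = 152·4358 − 645·1027
1 = −645·5385 + 797·4358
1 = 797·9743 − 1442·5385
1 = −1442·83329 + 12333·9743
So 9743·12333 ≡ 1 (mod 83329).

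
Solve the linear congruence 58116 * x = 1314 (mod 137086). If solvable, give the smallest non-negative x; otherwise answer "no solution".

First find gcd(58116, 137086):
137086 = 2·58116 + 20854
58116 = 2·20854 + 16408
20854 = 1·16408 + 4446
16408 = 3·4446 + 3070
4446 = 1·3070 + 1376
3070 = 2·1376 + 318
1376 = 4·318 + 104
318 = 3·104 + 6
104 = 17·6 + 2
6 = 3·2 + 0
gcd = 2 and 2 | 1314, so solutions exist. Divide through by 2: 29058x ≡ 657 (mod 68543).
Now find 29058⁻¹ mod 68543:
68543 = 2×29058 + 10427
29058 = 2×10427 + 8204
10427 = 1×8204 + 2223
8204 = 3×2223 + 1535
2223 = 1×1535 + 688
1535 = 2×688 + 159
688 = 4×159 + 52
159 = 3×52 + 3
52 = 17×3 + 1
3 = 3×1 + 0
Back-substitute:
1 = 52 − 17·3
1 = −17·159 + 52·52
1 = 52·688 − 225·159
1 = −225·1535 + 502·688
1 = 502·2223 − 727·1535
1 = −727·8204 + 2683·2223
1 = 2683·10427 − 3410·8204
1 = −3410·29058 + 9503·10427
1 = 9503·68543 − 22416·29058
So 29058·(-22416) ≡ 1 (mod 68543), i.e. 29058⁻¹ ≡ 46127.
Then x ≡ 46127·657 ≡ 9433 (mod 68543); the smallest non-negative solution is x = 9433.

9433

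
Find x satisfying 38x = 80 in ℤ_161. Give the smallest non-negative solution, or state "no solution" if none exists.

First find gcd(38, 161):
161 = 4*38 + 9
38 = 4*9 + 2
9 = 4*2 + 1
2 = 2*1 + 0
gcd = 1, so a unique solution mod 161 exists.
Back-substitute for the Bézout coefficients:
1 = 9 − 4·2
1 = −4·38 + 17·9
1 = 17·161 − 72·38
So 38·(-72) ≡ 1 (mod 161), giving 38⁻¹ ≡ 89.
x ≡ 38⁻¹·80 ≡ 89·80 ≡ 36 (mod 161).

36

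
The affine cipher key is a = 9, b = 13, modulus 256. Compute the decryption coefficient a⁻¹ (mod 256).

57

Extended Euclidean algorithm:
256 = 28·9 + 4
9 = 2·4 + 1
4 = 4·1 + 0
gcd = 1, so the inverse exists. Back-substitute:
1 = 9 − 2·4
1 = −2·256 + 57·9
So 9·57 ≡ 1 (mod 256).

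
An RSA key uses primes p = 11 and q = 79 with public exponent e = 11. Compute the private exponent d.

φ(n) = (p−1)(q−1) = 10·78 = 780.
Need d with 11·d ≡ 1 (mod 780). Apply the extended Euclidean algorithm:
780 = 70*11 + 10
11 = 1*10 + 1
10 = 10*1 + 0
Back-substitute:
1 = 11 − 10
1 = −780 + 71·11
So 11·71 ≡ 1 (mod 780), hence d = 71.

71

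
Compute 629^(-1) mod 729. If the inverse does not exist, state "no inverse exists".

503

Apply the Euclidean algorithm to 729 and 629:
729 = 1×629 + 100
629 = 6×100 + 29
100 = 3×29 + 13
29 = 2×13 + 3
13 = 4×3 + 1
3 = 3×1 + 0
The gcd is 1. Working backward:
1 = 13 − 4·3
1 = −4·29 + 9·13
1 = 9·100 − 31·29
1 = −31·629 + 195·100
1 = 195·729 − 226·629
Hence 629⁻¹ ≡ -226 ≡ 503 (mod 729).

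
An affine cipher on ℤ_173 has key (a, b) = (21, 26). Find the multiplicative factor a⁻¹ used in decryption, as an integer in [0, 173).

33

Run Euclid on (173, 21):
173 = 8×21 + 5
21 = 4×5 + 1
5 = 5×1 + 0
The gcd is 1. Working backward:
1 = 21 − 4·5
1 = −4·173 + 33·21
So 21·33 ≡ 1 (mod 173).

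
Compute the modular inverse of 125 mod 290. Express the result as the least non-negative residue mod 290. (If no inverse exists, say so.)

no inverse exists

Euclidean algorithm on 290, 125:
290 = 2×125 + 40
125 = 3×40 + 5
40 = 8×5 + 0
gcd(125, 290) = 5 ≠ 1, so 125 has no multiplicative inverse modulo 290.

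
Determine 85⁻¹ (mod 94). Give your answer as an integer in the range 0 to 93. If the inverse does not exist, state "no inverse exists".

73

Run Euclid on (94, 85):
94 = 1*85 + 9
85 = 9*9 + 4
9 = 2*4 + 1
4 = 4*1 + 0
The gcd is 1. Working backward:
1 = 9 − 2·4
1 = −2·85 + 19·9
1 = 19·94 − 21·85
Thus 85·(-21) ≡ 1 (mod 94); reducing, -21 mod 94 = 73.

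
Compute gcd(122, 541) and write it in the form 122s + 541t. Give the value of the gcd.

Apply Euclid's algorithm to 541 and 122:
541 = 4*122 + 53
122 = 2*53 + 16
53 = 3*16 + 5
16 = 3*5 + 1
5 = 5*1 + 0
gcd(122, 541) = 1.
Working backward:
1 = 16 − 3·5
1 = −3·53 + 10·16
1 = 10·122 − 23·53
1 = −23·541 + 102·122
So 1 = (-23)·541 + (102)·122.

1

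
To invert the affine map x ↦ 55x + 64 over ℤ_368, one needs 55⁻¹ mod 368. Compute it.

87

Apply the Euclidean algorithm to 368 and 55:
368 = 6×55 + 38
55 = 1×38 + 17
38 = 2×17 + 4
17 = 4×4 + 1
4 = 4×1 + 0
The gcd is 1. Working backward:
1 = 17 − 4·4
1 = −4·38 + 9·17
1 = 9·55 − 13·38
1 = −13·368 + 87·55
So 55·87 ≡ 1 (mod 368).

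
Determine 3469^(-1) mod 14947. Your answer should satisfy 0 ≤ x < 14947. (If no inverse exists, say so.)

2861

gcd(14947, 3469) by repeated division:
14947 = 4*3469 + 1071
3469 = 3*1071 + 256
1071 = 4*256 + 47
256 = 5*47 + 21
47 = 2*21 + 5
21 = 4*5 + 1
5 = 5*1 + 0
Since gcd(3469, 14947) = 1, back-substitute to write 1 as a combination:
1 = 21 − 4·5
1 = −4·47 + 9·21
1 = 9·256 − 49·47
1 = −49·1071 + 205·256
1 = 205·3469 − 664·1071
1 = −664·14947 + 2861·3469
So 3469·2861 ≡ 1 (mod 14947).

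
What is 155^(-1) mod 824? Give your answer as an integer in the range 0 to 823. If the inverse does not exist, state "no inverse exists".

gcd(824, 155) by repeated division:
824 = 5*155 + 49
155 = 3*49 + 8
49 = 6*8 + 1
8 = 8*1 + 0
gcd = 1, so the inverse exists. Back-substitute:
1 = 49 − 6·8
1 = −6·155 + 19·49
1 = 19·824 − 101·155
So 155·(-101) ≡ 1 (mod 824), and -101 ≡ 723 (mod 824).

723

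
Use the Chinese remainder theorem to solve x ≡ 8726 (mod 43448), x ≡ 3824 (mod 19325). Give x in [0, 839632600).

Write x = 8726 + 43448·k. Then 43448·k ≡ 3824 − 8726 ≡ 14423 (mod 19325).
Need 43448⁻¹ mod 19325. Extended Euclid on (19325, 4798):
19325 = 4×4798 + 133
4798 = 36×133 + 10
133 = 13×10 + 3
10 = 3×3 + 1
3 = 3×1 + 0
Back-substitute:
1 = 10 − 3·3
1 = −3·133 + 40·10
1 = 40·4798 − 1443·133
1 = −1443·19325 + 5812·4798
43448⁻¹ ≡ 5812 (mod 19325), so k ≡ 5812·14423 ≡ 13951 (mod 19325).
x = 8726 + 43448·13951 = 606151774.

606151774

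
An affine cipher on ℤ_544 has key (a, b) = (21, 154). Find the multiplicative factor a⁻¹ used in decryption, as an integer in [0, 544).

Apply the Euclidean algorithm to 544 and 21:
544 = 25*21 + 19
21 = 1*19 + 2
19 = 9*2 + 1
2 = 2*1 + 0
Since gcd(21, 544) = 1, back-substitute to write 1 as a combination:
1 = 19 − 9·2
1 = −9·21 + 10·19
1 = 10·544 − 259·21
So 21·(-259) ≡ 1 (mod 544), and -259 ≡ 285 (mod 544).

285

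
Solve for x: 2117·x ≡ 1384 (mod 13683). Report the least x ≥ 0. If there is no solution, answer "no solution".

First find gcd(2117, 13683):
13683 = 6*2117 + 981
2117 = 2*981 + 155
981 = 6*155 + 51
155 = 3*51 + 2
51 = 25*2 + 1
2 = 2*1 + 0
gcd = 1, so a unique solution mod 13683 exists.
Back-substitute for the Bézout coefficients:
1 = 51 − 25·2
1 = −25·155 + 76·51
1 = 76·981 − 481·155
1 = −481·2117 + 1038·981
1 = 1038·13683 − 6709·2117
So 2117·(-6709) ≡ 1 (mod 13683), giving 2117⁻¹ ≡ 6974.
x ≡ 2117⁻¹·1384 ≡ 6974·1384 ≡ 5501 (mod 13683).

5501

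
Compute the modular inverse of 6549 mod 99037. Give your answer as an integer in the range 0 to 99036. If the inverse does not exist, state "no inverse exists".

Apply the Euclidean algorithm to 99037 and 6549:
99037 = 15·6549 + 802
6549 = 8·802 + 133
802 = 6·133 + 4
133 = 33·4 + 1
4 = 4·1 + 0
Since gcd(6549, 99037) = 1, back-substitute to write 1 as a combination:
1 = 133 − 33·4
1 = −33·802 + 199·133
1 = 199·6549 − 1625·802
1 = −1625·99037 + 24574·6549
So 6549·24574 ≡ 1 (mod 99037).

24574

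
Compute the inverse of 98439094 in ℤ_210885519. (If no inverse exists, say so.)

no inverse exists

Euclidean algorithm on 210885519, 98439094:
210885519 = 2×98439094 + 14007331
98439094 = 7×14007331 + 387777
14007331 = 36×387777 + 47359
387777 = 8×47359 + 8905
47359 = 5×8905 + 2834
8905 = 3×2834 + 403
2834 = 7×403 + 13
403 = 31×13 + 0
gcd(98439094, 210885519) = 13 ≠ 1, so 98439094 has no multiplicative inverse modulo 210885519.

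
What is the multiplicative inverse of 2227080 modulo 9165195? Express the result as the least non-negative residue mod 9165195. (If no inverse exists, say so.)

no inverse exists

Euclidean algorithm on 9165195, 2227080:
9165195 = 4·2227080 + 256875
2227080 = 8·256875 + 172080
256875 = 1·172080 + 84795
172080 = 2·84795 + 2490
84795 = 34·2490 + 135
2490 = 18·135 + 60
135 = 2·60 + 15
60 = 4·15 + 0
The gcd is 15, not 1, hence no inverse exists.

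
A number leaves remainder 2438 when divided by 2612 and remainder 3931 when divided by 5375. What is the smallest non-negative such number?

Write x = 2438 + 2612·k. Then 2612·k ≡ 3931 − 2438 ≡ 1493 (mod 5375).
Need 2612⁻¹ mod 5375. Extended Euclid on (5375, 2612):
5375 = 2·2612 + 151
2612 = 17·151 + 45
151 = 3·45 + 16
45 = 2·16 + 13
16 = 1·13 + 3
13 = 4·3 + 1
3 = 3·1 + 0
Back-substitute:
1 = 13 − 4·3
1 = −4·16 + 5·13
1 = 5·45 − 14·16
1 = −14·151 + 47·45
1 = 47·2612 − 813·151
1 = −813·5375 + 1673·2612
2612⁻¹ ≡ 1673 (mod 5375), so k ≡ 1673·1493 ≡ 3789 (mod 5375).
x = 2438 + 2612·3789 = 9899306.

9899306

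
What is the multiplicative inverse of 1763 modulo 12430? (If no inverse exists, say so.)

9497

Run Euclid on (12430, 1763):
12430 = 7×1763 + 89
1763 = 19×89 + 72
89 = 1×72 + 17
72 = 4×17 + 4
17 = 4×4 + 1
4 = 4×1 + 0
The gcd is 1. Working backward:
1 = 17 − 4·4
1 = −4·72 + 17·17
1 = 17·89 − 21·72
1 = −21·1763 + 416·89
1 = 416·12430 − 2933·1763
So 1763·(-2933) ≡ 1 (mod 12430), and -2933 ≡ 9497 (mod 12430).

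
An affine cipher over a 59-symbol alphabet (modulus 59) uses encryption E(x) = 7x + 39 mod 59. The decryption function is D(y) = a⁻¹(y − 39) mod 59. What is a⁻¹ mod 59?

gcd(59, 7) by repeated division:
59 = 8×7 + 3
7 = 2×3 + 1
3 = 3×1 + 0
The gcd is 1. Working backward:
1 = 7 − 2·3
1 = −2·59 + 17·7
So 7·17 ≡ 1 (mod 59).

17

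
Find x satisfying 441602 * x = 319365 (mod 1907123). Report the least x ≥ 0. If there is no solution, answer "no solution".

First find gcd(441602, 1907123):
1907123 = 4·441602 + 140715
441602 = 3·140715 + 19457
140715 = 7·19457 + 4516
19457 = 4·4516 + 1393
4516 = 3·1393 + 337
1393 = 4·337 + 45
337 = 7·45 + 22
45 = 2·22 + 1
22 = 22·1 + 0
gcd = 1, so a unique solution mod 1907123 exists.
Back-substitute for the Bézout coefficients:
1 = 45 − 2·22
1 = −2·337 + 15·45
1 = 15·1393 − 62·337
1 = −62·4516 + 201·1393
1 = 201·19457 − 866·4516
1 = −866·140715 + 6263·19457
1 = 6263·441602 − 19655·140715
1 = −19655·1907123 + 84883·441602
So 441602·(84883) ≡ 1 (mod 1907123), giving 441602⁻¹ ≡ 84883.
x ≡ 441602⁻¹·319365 ≡ 84883·319365 ≡ 812973 (mod 1907123).

812973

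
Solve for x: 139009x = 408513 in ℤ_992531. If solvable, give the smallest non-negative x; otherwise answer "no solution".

350665

First find gcd(139009, 992531):
992531 = 7×139009 + 19468
139009 = 7×19468 + 2733
19468 = 7×2733 + 337
2733 = 8×337 + 37
337 = 9×37 + 4
37 = 9×4 + 1
4 = 4×1 + 0
gcd = 1, so a unique solution mod 992531 exists.
Back-substitute for the Bézout coefficients:
1 = 37 − 9·4
1 = −9·337 + 82·37
1 = 82·2733 − 665·337
1 = −665·19468 + 4737·2733
1 = 4737·139009 − 33824·19468
1 = −33824·992531 + 241505·139009
So 139009·(241505) ≡ 1 (mod 992531), giving 139009⁻¹ ≡ 241505.
x ≡ 139009⁻¹·408513 ≡ 241505·408513 ≡ 350665 (mod 992531).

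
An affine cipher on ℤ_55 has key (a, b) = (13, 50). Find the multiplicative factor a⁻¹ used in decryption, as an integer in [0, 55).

17

Extended Euclidean algorithm:
55 = 4×13 + 3
13 = 4×3 + 1
3 = 3×1 + 0
Since gcd(13, 55) = 1, back-substitute to write 1 as a combination:
1 = 13 − 4·3
1 = −4·55 + 17·13
So 13·17 ≡ 1 (mod 55).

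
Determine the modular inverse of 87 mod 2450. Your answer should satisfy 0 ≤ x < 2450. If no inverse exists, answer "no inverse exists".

Run Euclid on (2450, 87):
2450 = 28·87 + 14
87 = 6·14 + 3
14 = 4·3 + 2
3 = 1·2 + 1
2 = 2·1 + 0
gcd = 1, so the inverse exists. Back-substitute:
1 = 3 − 2
1 = −14 + 5·3
1 = 5·87 − 31·14
1 = −31·2450 + 873·87
So 87·873 ≡ 1 (mod 2450).

873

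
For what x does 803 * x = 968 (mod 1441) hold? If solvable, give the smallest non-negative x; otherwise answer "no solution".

3

First find gcd(803, 1441):
1441 = 1×803 + 638
803 = 1×638 + 165
638 = 3×165 + 143
165 = 1×143 + 22
143 = 6×22 + 11
22 = 2×11 + 0
gcd = 11 and 11 | 968, so solutions exist. Divide through by 11: 73x ≡ 88 (mod 131).
Now find 73⁻¹ mod 131:
131 = 1×73 + 58
73 = 1×58 + 15
58 = 3×15 + 13
15 = 1×13 + 2
13 = 6×2 + 1
2 = 2×1 + 0
Back-substitute:
1 = 13 − 6·2
1 = −6·15 + 7·13
1 = 7·58 − 27·15
1 = −27·73 + 34·58
1 = 34·131 − 61·73
So 73·(-61) ≡ 1 (mod 131), i.e. 73⁻¹ ≡ 70.
Then x ≡ 70·88 ≡ 3 (mod 131); the smallest non-negative solution is x = 3.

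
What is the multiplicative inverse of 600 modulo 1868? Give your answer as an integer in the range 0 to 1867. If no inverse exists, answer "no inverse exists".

no inverse exists

Euclidean algorithm on 1868, 600:
1868 = 3·600 + 68
600 = 8·68 + 56
68 = 1·56 + 12
56 = 4·12 + 8
12 = 1·8 + 4
8 = 2·4 + 0
gcd(600, 1868) = 4 ≠ 1, so 600 has no multiplicative inverse modulo 1868.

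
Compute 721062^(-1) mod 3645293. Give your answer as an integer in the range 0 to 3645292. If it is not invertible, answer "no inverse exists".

1793335

gcd(3645293, 721062) by repeated division:
3645293 = 5·721062 + 39983
721062 = 18·39983 + 1368
39983 = 29·1368 + 311
1368 = 4·311 + 124
311 = 2·124 + 63
124 = 1·63 + 61
63 = 1·61 + 2
61 = 30·2 + 1
2 = 2·1 + 0
Since gcd(721062, 3645293) = 1, back-substitute to write 1 as a combination:
1 = 61 − 30·2
1 = −30·63 + 31·61
1 = 31·124 − 61·63
1 = −61·311 + 153·124
1 = 153·1368 − 673·311
1 = −673·39983 + 19670·1368
1 = 19670·721062 − 354733·39983
1 = −354733·3645293 + 1793335·721062
So 721062·1793335 ≡ 1 (mod 3645293).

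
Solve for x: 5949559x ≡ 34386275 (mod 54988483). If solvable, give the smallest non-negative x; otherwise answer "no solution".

First find gcd(5949559, 54988483):
54988483 = 9*5949559 + 1442452
5949559 = 4*1442452 + 179751
1442452 = 8*179751 + 4444
179751 = 40*4444 + 1991
4444 = 2*1991 + 462
1991 = 4*462 + 143
462 = 3*143 + 33
143 = 4*33 + 11
33 = 3*11 + 0
gcd = 11 and 11 | 34386275, so solutions exist. Divide through by 11: 540869x ≡ 3126025 (mod 4998953).
Now find 540869⁻¹ mod 4998953:
4998953 = 9×540869 + 131132
540869 = 4×131132 + 16341
131132 = 8×16341 + 404
16341 = 40×404 + 181
404 = 2×181 + 42
181 = 4×42 + 13
42 = 3×13 + 3
13 = 4×3 + 1
3 = 3×1 + 0
Back-substitute:
1 = 13 − 4·3
1 = −4·42 + 13·13
1 = 13·181 − 56·42
1 = −56·404 + 125·181
1 = 125·16341 − 5056·404
1 = −5056·131132 + 40573·16341
1 = 40573·540869 − 167348·131132
1 = −167348·4998953 + 1546705·540869
So 540869⁻¹ ≡ 1546705 (mod 4998953).
Then x ≡ 1546705·3126025 ≡ 1166495 (mod 4998953); the smallest non-negative solution is x = 1166495.

1166495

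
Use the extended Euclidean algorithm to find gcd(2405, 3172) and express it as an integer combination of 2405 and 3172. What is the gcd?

Repeated division:
3172 = 1*2405 + 767
2405 = 3*767 + 104
767 = 7*104 + 39
104 = 2*39 + 26
39 = 1*26 + 13
26 = 2*13 + 0
gcd(2405, 3172) = 13.
Working backward:
13 = 39 − 26
13 = −104 + 3·39
13 = 3·767 − 22·104
13 = −22·2405 + 69·767
13 = 69·3172 − 91·2405
So 13 = (69)·3172 + (-91)·2405.

13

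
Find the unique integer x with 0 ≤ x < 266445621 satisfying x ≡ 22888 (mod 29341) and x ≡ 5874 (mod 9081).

Write x = 22888 + 29341·k. Then 29341·k ≡ 5874 − 22888 ≡ 1148 (mod 9081).
Need 29341⁻¹ mod 9081. Extended Euclid on (9081, 2098):
9081 = 4*2098 + 689
2098 = 3*689 + 31
689 = 22*31 + 7
31 = 4*7 + 3
7 = 2*3 + 1
3 = 3*1 + 0
Back-substitute:
1 = 7 − 2·3
1 = −2·31 + 9·7
1 = 9·689 − 200·31
1 = −200·2098 + 609·689
1 = 609·9081 − 2636·2098
29341⁻¹ ≡ 6445 (mod 9081), so k ≡ 6445·1148 ≡ 6926 (mod 9081).
x = 22888 + 29341·6926 = 203238654.

203238654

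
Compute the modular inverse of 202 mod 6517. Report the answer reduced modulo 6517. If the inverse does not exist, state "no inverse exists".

gcd(6517, 202) by repeated division:
6517 = 32·202 + 53
202 = 3·53 + 43
53 = 1·43 + 10
43 = 4·10 + 3
10 = 3·3 + 1
3 = 3·1 + 0
gcd = 1, so the inverse exists. Back-substitute:
1 = 10 − 3·3
1 = −3·43 + 13·10
1 = 13·53 − 16·43
1 = −16·202 + 61·53
1 = 61·6517 − 1968·202
Hence 202⁻¹ ≡ -1968 ≡ 4549 (mod 6517).

4549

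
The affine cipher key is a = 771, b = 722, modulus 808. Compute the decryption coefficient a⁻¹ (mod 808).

131

Run Euclid on (808, 771):
808 = 1*771 + 37
771 = 20*37 + 31
37 = 1*31 + 6
31 = 5*6 + 1
6 = 6*1 + 0
The gcd is 1. Working backward:
1 = 31 − 5·6
1 = −5·37 + 6·31
1 = 6·771 − 125·37
1 = −125·808 + 131·771
So 771·131 ≡ 1 (mod 808).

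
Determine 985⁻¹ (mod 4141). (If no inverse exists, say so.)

206

Apply the Euclidean algorithm to 4141 and 985:
4141 = 4·985 + 201
985 = 4·201 + 181
201 = 1·181 + 20
181 = 9·20 + 1
20 = 20·1 + 0
The gcd is 1. Working backward:
1 = 181 − 9·20
1 = −9·201 + 10·181
1 = 10·985 − 49·201
1 = −49·4141 + 206·985
So 985·206 ≡ 1 (mod 4141).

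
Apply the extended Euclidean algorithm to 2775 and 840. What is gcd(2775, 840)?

Euclidean algorithm:
2775 = 3×840 + 255
840 = 3×255 + 75
255 = 3×75 + 30
75 = 2×30 + 15
30 = 2×15 + 0
gcd(2775, 840) = 15.
Working backward:
15 = 75 − 2·30
15 = −2·255 + 7·75
15 = 7·840 − 23·255
15 = −23·2775 + 76·840
So 15 = (-23)·2775 + (76)·840.

15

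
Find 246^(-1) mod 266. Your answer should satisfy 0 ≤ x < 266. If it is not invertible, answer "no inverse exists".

Compute gcd(246, 266):
266 = 1×246 + 20
246 = 12×20 + 6
20 = 3×6 + 2
6 = 3×2 + 0
gcd(246, 266) = 2 ≠ 1, so 246 has no multiplicative inverse modulo 266.

no inverse exists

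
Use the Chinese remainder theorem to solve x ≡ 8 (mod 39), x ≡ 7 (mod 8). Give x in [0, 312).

47

Write x = 8 + 39·k. Then 39·k ≡ 7 − 8 ≡ 7 (mod 8).
Need 39⁻¹ mod 8. Extended Euclid on (8, 7):
8 = 1*7 + 1
7 = 7*1 + 0
Back-substitute:
1 = 8 − 7
39⁻¹ ≡ 7 (mod 8), so k ≡ 7·7 ≡ 1 (mod 8).
x = 8 + 39·1 = 47.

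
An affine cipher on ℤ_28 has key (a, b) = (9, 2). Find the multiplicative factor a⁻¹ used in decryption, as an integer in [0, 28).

25

Run Euclid on (28, 9):
28 = 3·9 + 1
9 = 9·1 + 0
gcd = 1, so the inverse exists. Back-substitute:
1 = 28 − 3·9
Thus 9·(-3) ≡ 1 (mod 28); reducing, -3 mod 28 = 25.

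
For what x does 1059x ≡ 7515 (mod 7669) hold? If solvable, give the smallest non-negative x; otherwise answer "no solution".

First find gcd(1059, 7669):
7669 = 7*1059 + 256
1059 = 4*256 + 35
256 = 7*35 + 11
35 = 3*11 + 2
11 = 5*2 + 1
2 = 2*1 + 0
gcd = 1, so a unique solution mod 7669 exists.
Back-substitute for the Bézout coefficients:
1 = 11 − 5·2
1 = −5·35 + 16·11
1 = 16·256 − 117·35
1 = −117·1059 + 484·256
1 = 484·7669 − 3505·1059
So 1059·(-3505) ≡ 1 (mod 7669), giving 1059⁻¹ ≡ 4164.
x ≡ 1059⁻¹·7515 ≡ 4164·7515 ≡ 2940 (mod 7669).

2940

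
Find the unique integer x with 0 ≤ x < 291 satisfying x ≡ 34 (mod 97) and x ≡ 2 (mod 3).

131

Write x = 34 + 97·k. Then 97·k ≡ 2 − 34 ≡ 1 (mod 3).
Need 97⁻¹ mod 3. Extended Euclid on (3, 1):
3 = 3·1 + 0
97⁻¹ ≡ 1 (mod 3), so k ≡ 1·1 ≡ 1 (mod 3).
x = 34 + 97·1 = 131.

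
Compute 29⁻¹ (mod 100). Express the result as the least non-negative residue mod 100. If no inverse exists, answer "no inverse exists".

gcd(100, 29) by repeated division:
100 = 3*29 + 13
29 = 2*13 + 3
13 = 4*3 + 1
3 = 3*1 + 0
Since gcd(29, 100) = 1, back-substitute to write 1 as a combination:
1 = 13 − 4·3
1 = −4·29 + 9·13
1 = 9·100 − 31·29
Hence 29⁻¹ ≡ -31 ≡ 69 (mod 100).

69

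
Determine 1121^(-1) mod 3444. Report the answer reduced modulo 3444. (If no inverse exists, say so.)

Apply the Euclidean algorithm to 3444 and 1121:
3444 = 3×1121 + 81
1121 = 13×81 + 68
81 = 1×68 + 13
68 = 5×13 + 3
13 = 4×3 + 1
3 = 3×1 + 0
gcd = 1, so the inverse exists. Back-substitute:
1 = 13 − 4·3
1 = −4·68 + 21·13
1 = 21·81 − 25·68
1 = −25·1121 + 346·81
1 = 346·3444 − 1063·1121
Thus 1121·(-1063) ≡ 1 (mod 3444); reducing, -1063 mod 3444 = 2381.

2381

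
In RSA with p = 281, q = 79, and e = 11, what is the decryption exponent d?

3971

φ(n) = (p−1)(q−1) = 280·78 = 21840.
Need d with 11·d ≡ 1 (mod 21840). Apply the extended Euclidean algorithm:
21840 = 1985×11 + 5
11 = 2×5 + 1
5 = 5×1 + 0
Back-substitute:
1 = 11 − 2·5
1 = −2·21840 + 3971·11
So 11·3971 ≡ 1 (mod 21840), hence d = 3971.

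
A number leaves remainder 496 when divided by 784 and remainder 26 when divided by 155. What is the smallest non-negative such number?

Write x = 496 + 784·k. Then 784·k ≡ 26 − 496 ≡ 150 (mod 155).
Need 784⁻¹ mod 155. Extended Euclid on (155, 9):
155 = 17*9 + 2
9 = 4*2 + 1
2 = 2*1 + 0
Back-substitute:
1 = 9 − 4·2
1 = −4·155 + 69·9
784⁻¹ ≡ 69 (mod 155), so k ≡ 69·150 ≡ 120 (mod 155).
x = 496 + 784·120 = 94576.

94576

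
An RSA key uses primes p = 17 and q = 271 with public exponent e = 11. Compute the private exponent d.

φ(n) = (p−1)(q−1) = 16·270 = 4320.
Need d with 11·d ≡ 1 (mod 4320). Apply the extended Euclidean algorithm:
4320 = 392*11 + 8
11 = 1*8 + 3
8 = 2*3 + 2
3 = 1*2 + 1
2 = 2*1 + 0
Back-substitute:
1 = 3 − 2
1 = −8 + 3·3
1 = 3·11 − 4·8
1 = −4·4320 + 1571·11
So 11·1571 ≡ 1 (mod 4320), hence d = 1571.

1571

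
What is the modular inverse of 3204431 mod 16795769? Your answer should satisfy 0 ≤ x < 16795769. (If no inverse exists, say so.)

gcd(16795769, 3204431) by repeated division:
16795769 = 5*3204431 + 773614
3204431 = 4*773614 + 109975
773614 = 7*109975 + 3789
109975 = 29*3789 + 94
3789 = 40*94 + 29
94 = 3*29 + 7
29 = 4*7 + 1
7 = 7*1 + 0
The gcd is 1. Working backward:
1 = 29 − 4·7
1 = −4·94 + 13·29
1 = 13·3789 − 524·94
1 = −524·109975 + 15209·3789
1 = 15209·773614 − 106987·109975
1 = −106987·3204431 + 443157·773614
1 = 443157·16795769 − 2322772·3204431
Hence 3204431⁻¹ ≡ -2322772 ≡ 14472997 (mod 16795769).

14472997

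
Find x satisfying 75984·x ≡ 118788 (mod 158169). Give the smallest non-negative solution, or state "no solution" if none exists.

First find gcd(75984, 158169):
158169 = 2×75984 + 6201
75984 = 12×6201 + 1572
6201 = 3×1572 + 1485
1572 = 1×1485 + 87
1485 = 17×87 + 6
87 = 14×6 + 3
6 = 2×3 + 0
gcd = 3 and 3 | 118788, so solutions exist. Divide through by 3: 25328x ≡ 39596 (mod 52723).
Now find 25328⁻¹ mod 52723:
52723 = 2*25328 + 2067
25328 = 12*2067 + 524
2067 = 3*524 + 495
524 = 1*495 + 29
495 = 17*29 + 2
29 = 14*2 + 1
2 = 2*1 + 0
Back-substitute:
1 = 29 − 14·2
1 = −14·495 + 239·29
1 = 239·524 − 253·495
1 = −253·2067 + 998·524
1 = 998·25328 − 12229·2067
1 = −12229·52723 + 25456·25328
So 25328⁻¹ ≡ 25456 (mod 52723).
Then x ≡ 25456·39596 ≡ 50185 (mod 52723); the smallest non-negative solution is x = 50185.

50185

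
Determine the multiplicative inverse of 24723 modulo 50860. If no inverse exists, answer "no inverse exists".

42767

Extended Euclidean algorithm:
50860 = 2·24723 + 1414
24723 = 17·1414 + 685
1414 = 2·685 + 44
685 = 15·44 + 25
44 = 1·25 + 19
25 = 1·19 + 6
19 = 3·6 + 1
6 = 6·1 + 0
The gcd is 1. Working backward:
1 = 19 − 3·6
1 = −3·25 + 4·19
1 = 4·44 − 7·25
1 = −7·685 + 109·44
1 = 109·1414 − 225·685
1 = −225·24723 + 3934·1414
1 = 3934·50860 − 8093·24723
Thus 24723·(-8093) ≡ 1 (mod 50860); reducing, -8093 mod 50860 = 42767.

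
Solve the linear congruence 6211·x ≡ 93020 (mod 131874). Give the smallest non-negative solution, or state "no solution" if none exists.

43244

First find gcd(6211, 131874):
131874 = 21×6211 + 1443
6211 = 4×1443 + 439
1443 = 3×439 + 126
439 = 3×126 + 61
126 = 2×61 + 4
61 = 15×4 + 1
4 = 4×1 + 0
gcd = 1, so a unique solution mod 131874 exists.
Back-substitute for the Bézout coefficients:
1 = 61 − 15·4
1 = −15·126 + 31·61
1 = 31·439 − 108·126
1 = −108·1443 + 355·439
1 = 355·6211 − 1528·1443
1 = −1528·131874 + 32443·6211
So 6211·(32443) ≡ 1 (mod 131874), giving 6211⁻¹ ≡ 32443.
x ≡ 6211⁻¹·93020 ≡ 32443·93020 ≡ 43244 (mod 131874).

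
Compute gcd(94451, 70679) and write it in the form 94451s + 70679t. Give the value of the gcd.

Apply Euclid's algorithm to 94451 and 70679:
94451 = 1*70679 + 23772
70679 = 2*23772 + 23135
23772 = 1*23135 + 637
23135 = 36*637 + 203
637 = 3*203 + 28
203 = 7*28 + 7
28 = 4*7 + 0
gcd(94451, 70679) = 7.
Express as a combination:
7 = 203 − 7·28
7 = −7·637 + 22·203
7 = 22·23135 − 799·637
7 = −799·23772 + 821·23135
7 = 821·70679 − 2441·23772
7 = −2441·94451 + 3262·70679
So 7 = (-2441)·94451 + (3262)·70679.

7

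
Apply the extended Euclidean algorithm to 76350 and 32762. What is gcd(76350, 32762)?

Apply Euclid's algorithm to 76350 and 32762:
76350 = 2·32762 + 10826
32762 = 3·10826 + 284
10826 = 38·284 + 34
284 = 8·34 + 12
34 = 2·12 + 10
12 = 1·10 + 2
10 = 5·2 + 0
gcd(76350, 32762) = 2.
Working backward:
2 = 12 − 10
2 = −34 + 3·12
2 = 3·284 − 25·34
2 = −25·10826 + 953·284
2 = 953·32762 − 2884·10826
2 = −2884·76350 + 6721·32762
So 2 = (-2884)·76350 + (6721)·32762.

2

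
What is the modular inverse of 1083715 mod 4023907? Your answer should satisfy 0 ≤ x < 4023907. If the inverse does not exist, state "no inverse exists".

Run Euclid on (4023907, 1083715):
4023907 = 3·1083715 + 772762
1083715 = 1·772762 + 310953
772762 = 2·310953 + 150856
310953 = 2·150856 + 9241
150856 = 16·9241 + 3000
9241 = 3·3000 + 241
3000 = 12·241 + 108
241 = 2·108 + 25
108 = 4·25 + 8
25 = 3·8 + 1
8 = 8·1 + 0
gcd = 1, so the inverse exists. Back-substitute:
1 = 25 − 3·8
1 = −3·108 + 13·25
1 = 13·241 − 29·108
1 = −29·3000 + 361·241
1 = 361·9241 − 1112·3000
1 = −1112·150856 + 18153·9241
1 = 18153·310953 − 37418·150856
1 = −37418·772762 + 92989·310953
1 = 92989·1083715 − 130407·772762
1 = −130407·4023907 + 484210·1083715
So 1083715·484210 ≡ 1 (mod 4023907).

484210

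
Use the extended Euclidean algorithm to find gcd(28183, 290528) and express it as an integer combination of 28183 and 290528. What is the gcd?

Euclidean algorithm:
290528 = 10*28183 + 8698
28183 = 3*8698 + 2089
8698 = 4*2089 + 342
2089 = 6*342 + 37
342 = 9*37 + 9
37 = 4*9 + 1
9 = 9*1 + 0
gcd(28183, 290528) = 1.
Working backward:
1 = 37 − 4·9
1 = −4·342 + 37·37
1 = 37·2089 − 226·342
1 = −226·8698 + 941·2089
1 = 941·28183 − 3049·8698
1 = −3049·290528 + 31431·28183
So 1 = (-3049)·290528 + (31431)·28183.

1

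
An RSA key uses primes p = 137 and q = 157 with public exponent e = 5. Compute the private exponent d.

φ(n) = (p−1)(q−1) = 136·156 = 21216.
Need d with 5·d ≡ 1 (mod 21216). Apply the extended Euclidean algorithm:
21216 = 4243*5 + 1
5 = 5*1 + 0
Back-substitute:
1 = 21216 − 4243·5
So 5·(-4243) ≡ 1 (mod 21216), hence d ≡ -4243 ≡ 16973 (mod 21216).

16973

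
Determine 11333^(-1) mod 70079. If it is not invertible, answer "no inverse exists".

gcd(70079, 11333) by repeated division:
70079 = 6*11333 + 2081
11333 = 5*2081 + 928
2081 = 2*928 + 225
928 = 4*225 + 28
225 = 8*28 + 1
28 = 28*1 + 0
gcd = 1, so the inverse exists. Back-substitute:
1 = 225 − 8·28
1 = −8·928 + 33·225
1 = 33·2081 − 74·928
1 = −74·11333 + 403·2081
1 = 403·70079 − 2492·11333
Hence 11333⁻¹ ≡ -2492 ≡ 67587 (mod 70079).

67587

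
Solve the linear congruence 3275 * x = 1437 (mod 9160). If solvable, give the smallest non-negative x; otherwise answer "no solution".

gcd(3275, 9160):
9160 = 2×3275 + 2610
3275 = 1×2610 + 665
2610 = 3×665 + 615
665 = 1×615 + 50
615 = 12×50 + 15
50 = 3×15 + 5
15 = 3×5 + 0
gcd = 5, but 5 ∤ 1437, so the congruence has no solution.

no solution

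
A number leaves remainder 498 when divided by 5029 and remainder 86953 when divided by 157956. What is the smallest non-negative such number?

Write x = 498 + 5029·k. Then 5029·k ≡ 86953 − 498 ≡ 86455 (mod 157956).
Need 5029⁻¹ mod 157956. Extended Euclid on (157956, 5029):
157956 = 31*5029 + 2057
5029 = 2*2057 + 915
2057 = 2*915 + 227
915 = 4*227 + 7
227 = 32*7 + 3
7 = 2*3 + 1
3 = 3*1 + 0
Back-substitute:
1 = 7 − 2·3
1 = −2·227 + 65·7
1 = 65·915 − 262·227
1 = −262·2057 + 589·915
1 = 589·5029 − 1440·2057
1 = −1440·157956 + 45229·5029
5029⁻¹ ≡ 45229 (mod 157956), so k ≡ 45229·86455 ≡ 72415 (mod 157956).
x = 498 + 5029·72415 = 364175533.

364175533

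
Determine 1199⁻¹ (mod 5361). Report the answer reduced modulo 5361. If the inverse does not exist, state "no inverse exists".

4118

Run Euclid on (5361, 1199):
5361 = 4·1199 + 565
1199 = 2·565 + 69
565 = 8·69 + 13
69 = 5·13 + 4
13 = 3·4 + 1
4 = 4·1 + 0
Since gcd(1199, 5361) = 1, back-substitute to write 1 as a combination:
1 = 13 − 3·4
1 = −3·69 + 16·13
1 = 16·565 − 131·69
1 = −131·1199 + 278·565
1 = 278·5361 − 1243·1199
So 1199·(-1243) ≡ 1 (mod 5361), and -1243 ≡ 4118 (mod 5361).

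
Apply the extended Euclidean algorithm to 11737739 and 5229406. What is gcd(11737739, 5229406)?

13

Euclidean algorithm:
11737739 = 2×5229406 + 1278927
5229406 = 4×1278927 + 113698
1278927 = 11×113698 + 28249
113698 = 4×28249 + 702
28249 = 40×702 + 169
702 = 4×169 + 26
169 = 6×26 + 13
26 = 2×13 + 0
gcd(11737739, 5229406) = 13.
Express as a combination:
13 = 169 − 6·26
13 = −6·702 + 25·169
13 = 25·28249 − 1006·702
13 = −1006·113698 + 4049·28249
13 = 4049·1278927 − 45545·113698
13 = −45545·5229406 + 186229·1278927
13 = 186229·11737739 − 418003·5229406
So 13 = (186229)·11737739 + (-418003)·5229406.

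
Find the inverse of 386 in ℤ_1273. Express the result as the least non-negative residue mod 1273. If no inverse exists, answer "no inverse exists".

1118

gcd(1273, 386) by repeated division:
1273 = 3*386 + 115
386 = 3*115 + 41
115 = 2*41 + 33
41 = 1*33 + 8
33 = 4*8 + 1
8 = 8*1 + 0
The gcd is 1. Working backward:
1 = 33 − 4·8
1 = −4·41 + 5·33
1 = 5·115 − 14·41
1 = −14·386 + 47·115
1 = 47·1273 − 155·386
Hence 386⁻¹ ≡ -155 ≡ 1118 (mod 1273).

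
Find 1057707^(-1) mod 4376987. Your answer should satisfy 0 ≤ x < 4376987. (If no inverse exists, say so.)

4208836

Apply the Euclidean algorithm to 4376987 and 1057707:
4376987 = 4·1057707 + 146159
1057707 = 7·146159 + 34594
146159 = 4·34594 + 7783
34594 = 4·7783 + 3462
7783 = 2·3462 + 859
3462 = 4·859 + 26
859 = 33·26 + 1
26 = 26·1 + 0
gcd = 1, so the inverse exists. Back-substitute:
1 = 859 − 33·26
1 = −33·3462 + 133·859
1 = 133·7783 − 299·3462
1 = −299·34594 + 1329·7783
1 = 1329·146159 − 5615·34594
1 = −5615·1057707 + 40634·146159
1 = 40634·4376987 − 168151·1057707
Thus 1057707·(-168151) ≡ 1 (mod 4376987); reducing, -168151 mod 4376987 = 4208836.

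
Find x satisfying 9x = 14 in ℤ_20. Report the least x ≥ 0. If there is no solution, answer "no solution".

6

First find gcd(9, 20):
20 = 2*9 + 2
9 = 4*2 + 1
2 = 2*1 + 0
gcd = 1, so a unique solution mod 20 exists.
Back-substitute for the Bézout coefficients:
1 = 9 − 4·2
1 = −4·20 + 9·9
So 9·(9) ≡ 1 (mod 20), giving 9⁻¹ ≡ 9.
x ≡ 9⁻¹·14 ≡ 9·14 ≡ 6 (mod 20).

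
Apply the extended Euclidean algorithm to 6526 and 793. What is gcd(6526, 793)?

13

Euclidean algorithm:
6526 = 8·793 + 182
793 = 4·182 + 65
182 = 2·65 + 52
65 = 1·52 + 13
52 = 4·13 + 0
gcd(6526, 793) = 13.
Back-substituting:
13 = 65 − 52
13 = −182 + 3·65
13 = 3·793 − 13·182
13 = −13·6526 + 107·793
So 13 = (-13)·6526 + (107)·793.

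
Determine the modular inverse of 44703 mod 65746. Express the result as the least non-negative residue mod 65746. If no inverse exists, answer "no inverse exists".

gcd(65746, 44703) by repeated division:
65746 = 1·44703 + 21043
44703 = 2·21043 + 2617
21043 = 8·2617 + 107
2617 = 24·107 + 49
107 = 2·49 + 9
49 = 5·9 + 4
9 = 2·4 + 1
4 = 4·1 + 0
gcd = 1, so the inverse exists. Back-substitute:
1 = 9 − 2·4
1 = −2·49 + 11·9
1 = 11·107 − 24·49
1 = −24·2617 + 587·107
1 = 587·21043 − 4720·2617
1 = −4720·44703 + 10027·21043
1 = 10027·65746 − 14747·44703
Thus 44703·(-14747) ≡ 1 (mod 65746); reducing, -14747 mod 65746 = 50999.

50999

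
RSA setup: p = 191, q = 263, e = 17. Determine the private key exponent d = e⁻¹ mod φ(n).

φ(n) = (p−1)(q−1) = 190·262 = 49780.
Need d with 17·d ≡ 1 (mod 49780). Apply the extended Euclidean algorithm:
49780 = 2928·17 + 4
17 = 4·4 + 1
4 = 4·1 + 0
Back-substitute:
1 = 17 − 4·4
1 = −4·49780 + 11713·17
So 17·11713 ≡ 1 (mod 49780), hence d = 11713.

11713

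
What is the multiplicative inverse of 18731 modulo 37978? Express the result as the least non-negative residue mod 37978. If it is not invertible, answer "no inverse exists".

19357

Run Euclid on (37978, 18731):
37978 = 2×18731 + 516
18731 = 36×516 + 155
516 = 3×155 + 51
155 = 3×51 + 2
51 = 25×2 + 1
2 = 2×1 + 0
gcd = 1, so the inverse exists. Back-substitute:
1 = 51 − 25·2
1 = −25·155 + 76·51
1 = 76·516 − 253·155
1 = −253·18731 + 9184·516
1 = 9184·37978 − 18621·18731
So 18731·(-18621) ≡ 1 (mod 37978), and -18621 ≡ 19357 (mod 37978).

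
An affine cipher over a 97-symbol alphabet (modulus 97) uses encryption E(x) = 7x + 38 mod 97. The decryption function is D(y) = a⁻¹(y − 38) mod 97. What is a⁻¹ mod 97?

Apply the Euclidean algorithm to 97 and 7:
97 = 13·7 + 6
7 = 1·6 + 1
6 = 6·1 + 0
Since gcd(7, 97) = 1, back-substitute to write 1 as a combination:
1 = 7 − 6
1 = −97 + 14·7
So 7·14 ≡ 1 (mod 97).

14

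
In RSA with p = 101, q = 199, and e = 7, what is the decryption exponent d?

14143

φ(n) = (p−1)(q−1) = 100·198 = 19800.
Need d with 7·d ≡ 1 (mod 19800). Apply the extended Euclidean algorithm:
19800 = 2828×7 + 4
7 = 1×4 + 3
4 = 1×3 + 1
3 = 3×1 + 0
Back-substitute:
1 = 4 − 3
1 = −7 + 2·4
1 = 2·19800 − 5657·7
So 7·(-5657) ≡ 1 (mod 19800), hence d ≡ -5657 ≡ 14143 (mod 19800).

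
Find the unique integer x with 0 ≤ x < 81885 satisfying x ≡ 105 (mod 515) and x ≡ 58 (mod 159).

Write x = 105 + 515·k. Then 515·k ≡ 58 − 105 ≡ 112 (mod 159).
Need 515⁻¹ mod 159. Extended Euclid on (159, 38):
159 = 4·38 + 7
38 = 5·7 + 3
7 = 2·3 + 1
3 = 3·1 + 0
Back-substitute:
1 = 7 − 2·3
1 = −2·38 + 11·7
1 = 11·159 − 46·38
515⁻¹ ≡ 113 (mod 159), so k ≡ 113·112 ≡ 95 (mod 159).
x = 105 + 515·95 = 49030.

49030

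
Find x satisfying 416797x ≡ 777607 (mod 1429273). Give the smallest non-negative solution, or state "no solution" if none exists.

410379

First find gcd(416797, 1429273):
1429273 = 3×416797 + 178882
416797 = 2×178882 + 59033
178882 = 3×59033 + 1783
59033 = 33×1783 + 194
1783 = 9×194 + 37
194 = 5×37 + 9
37 = 4×9 + 1
9 = 9×1 + 0
gcd = 1, so a unique solution mod 1429273 exists.
Back-substitute for the Bézout coefficients:
1 = 37 − 4·9
1 = −4·194 + 21·37
1 = 21·1783 − 193·194
1 = −193·59033 + 6390·1783
1 = 6390·178882 − 19363·59033
1 = −19363·416797 + 45116·178882
1 = 45116·1429273 − 154711·416797
So 416797·(-154711) ≡ 1 (mod 1429273), giving 416797⁻¹ ≡ 1274562.
x ≡ 416797⁻¹·777607 ≡ 1274562·777607 ≡ 410379 (mod 1429273).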